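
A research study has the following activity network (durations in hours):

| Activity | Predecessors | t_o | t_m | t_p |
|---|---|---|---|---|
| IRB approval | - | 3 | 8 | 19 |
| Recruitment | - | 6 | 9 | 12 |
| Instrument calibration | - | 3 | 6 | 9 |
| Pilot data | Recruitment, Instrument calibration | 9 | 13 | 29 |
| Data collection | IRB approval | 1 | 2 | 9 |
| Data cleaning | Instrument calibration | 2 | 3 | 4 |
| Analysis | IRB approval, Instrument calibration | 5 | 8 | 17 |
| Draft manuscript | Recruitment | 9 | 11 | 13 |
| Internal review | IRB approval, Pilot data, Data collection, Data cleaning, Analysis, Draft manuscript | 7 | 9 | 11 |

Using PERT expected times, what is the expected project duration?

te_IRB approval = (3 + 4·8 + 19)/6 = 54/6 = 9
te_Recruitment = (6 + 4·9 + 12)/6 = 54/6 = 9
te_Instrument calibration = (3 + 4·6 + 9)/6 = 36/6 = 6
te_Pilot data = (9 + 4·13 + 29)/6 = 90/6 = 15
te_Data collection = (1 + 4·2 + 9)/6 = 18/6 = 3
te_Data cleaning = (2 + 4·3 + 4)/6 = 18/6 = 3
te_Analysis = (5 + 4·8 + 17)/6 = 54/6 = 9
te_Draft manuscript = (9 + 4·11 + 13)/6 = 66/6 = 11
te_Internal review = (7 + 4·9 + 11)/6 = 54/6 = 9

Forward pass:
ES_IRB approval = 0; EF_IRB approval = 9
ES_Recruitment = 0; EF_Recruitment = 9
ES_Instrument calibration = 0; EF_Instrument calibration = 6
ES_Pilot data = max(EF_Recruitment=9, EF_Instrument calibration=6) = 9; EF_Pilot data = 9+15 = 24
ES_Data collection = 9; EF_Data collection = 9+3 = 12
ES_Data cleaning = 6; EF_Data cleaning = 6+3 = 9
ES_Analysis = max(EF_IRB approval=9, EF_Instrument calibration=6) = 9; EF_Analysis = 9+9 = 18
ES_Draft manuscript = 9; EF_Draft manuscript = 9+11 = 20
ES_Internal review = max(EF_IRB approval=9, EF_Pilot data=24, EF_Data collection=12, EF_Data cleaning=9, EF_Analysis=18, EF_Draft manuscript=20) = 24; EF_Internal review = 24+9 = 33
Expected project duration μ = 33 hours. Critical path: Recruitment → Pilot data → Internal review.

33 hours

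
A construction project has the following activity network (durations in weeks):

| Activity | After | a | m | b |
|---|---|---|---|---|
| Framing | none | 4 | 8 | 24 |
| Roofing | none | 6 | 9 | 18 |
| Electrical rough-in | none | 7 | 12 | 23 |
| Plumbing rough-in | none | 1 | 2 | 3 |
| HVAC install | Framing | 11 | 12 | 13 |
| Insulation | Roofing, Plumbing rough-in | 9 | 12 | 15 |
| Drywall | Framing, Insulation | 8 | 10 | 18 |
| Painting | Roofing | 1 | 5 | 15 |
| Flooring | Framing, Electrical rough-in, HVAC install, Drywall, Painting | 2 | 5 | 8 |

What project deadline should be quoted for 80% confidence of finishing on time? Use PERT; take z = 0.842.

40.5 weeks

te_Framing = (4 + 4·8 + 24)/6 = 60/6 = 10; σ²_Framing = ((24−4)/6)² = 11.111
te_Roofing = (6 + 4·9 + 18)/6 = 60/6 = 10; σ²_Roofing = ((18−6)/6)² = 4.000
te_Electrical rough-in = (7 + 4·12 + 23)/6 = 78/6 = 13; σ²_Electrical rough-in = ((23−7)/6)² = 7.111
te_Plumbing rough-in = (1 + 4·2 + 3)/6 = 12/6 = 2; σ²_Plumbing rough-in = ((3−1)/6)² = 0.111
te_HVAC install = (11 + 4·12 + 13)/6 = 72/6 = 12; σ²_HVAC install = ((13−11)/6)² = 0.111
te_Insulation = (9 + 4·12 + 15)/6 = 72/6 = 12; σ²_Insulation = ((15−9)/6)² = 1.000
te_Drywall = (8 + 4·10 + 18)/6 = 66/6 = 11; σ²_Drywall = ((18−8)/6)² = 2.778
te_Painting = (1 + 4·5 + 15)/6 = 36/6 = 6; σ²_Painting = ((15−1)/6)² = 5.444
te_Flooring = (2 + 4·5 + 8)/6 = 30/6 = 5; σ²_Flooring = ((8−2)/6)² = 1.000

Forward pass:
ES_Framing = 0; EF_Framing = 10
ES_Roofing = 0; EF_Roofing = 10
ES_Electrical rough-in = 0; EF_Electrical rough-in = 13
ES_Plumbing rough-in = 0; EF_Plumbing rough-in = 2
ES_HVAC install = 10; EF_HVAC install = 10+12 = 22
ES_Insulation = max(EF_Roofing=10, EF_Plumbing rough-in=2) = 10; EF_Insulation = 10+12 = 22
ES_Drywall = max(EF_Framing=10, EF_Insulation=22) = 22; EF_Drywall = 22+11 = 33
ES_Painting = 10; EF_Painting = 10+6 = 16
ES_Flooring = max(EF_Framing=10, EF_Electrical rough-in=13, EF_HVAC install=22, EF_Drywall=33, EF_Painting=16) = 33; EF_Flooring = 33+5 = 38
Expected project duration μ = 38 weeks. Critical path: Roofing → Insulation → Drywall → Flooring.

Variance along critical path = 4.000 + 1.000 + 2.778 + 1.000 = 8.778; σ = 2.963 weeks.
D = μ + z·σ = 38 + 0.842·2.963 = 40.5 weeks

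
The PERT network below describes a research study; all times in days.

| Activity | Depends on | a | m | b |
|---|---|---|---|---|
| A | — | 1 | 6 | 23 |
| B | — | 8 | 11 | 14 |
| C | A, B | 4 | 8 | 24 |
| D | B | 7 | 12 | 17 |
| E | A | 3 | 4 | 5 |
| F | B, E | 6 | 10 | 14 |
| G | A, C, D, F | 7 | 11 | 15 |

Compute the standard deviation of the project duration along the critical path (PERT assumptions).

2.36 days

te_A = (1 + 4·6 + 23)/6 = 48/6 = 8; σ²_A = ((23−1)/6)² = 13.444
te_B = (8 + 4·11 + 14)/6 = 66/6 = 11; σ²_B = ((14−8)/6)² = 1.000
te_C = (4 + 4·8 + 24)/6 = 60/6 = 10; σ²_C = ((24−4)/6)² = 11.111
te_D = (7 + 4·12 + 17)/6 = 72/6 = 12; σ²_D = ((17−7)/6)² = 2.778
te_E = (3 + 4·4 + 5)/6 = 24/6 = 4; σ²_E = ((5−3)/6)² = 0.111
te_F = (6 + 4·10 + 14)/6 = 60/6 = 10; σ²_F = ((14−6)/6)² = 1.778
te_G = (7 + 4·11 + 15)/6 = 66/6 = 11; σ²_G = ((15−7)/6)² = 1.778

Forward pass:
ES_A = 0; EF_A = 8
ES_B = 0; EF_B = 11
ES_C = max(EF_A=8, EF_B=11) = 11; EF_C = 11+10 = 21
ES_D = 11; EF_D = 11+12 = 23
ES_E = 8; EF_E = 8+4 = 12
ES_F = max(EF_B=11, EF_E=12) = 12; EF_F = 12+10 = 22
ES_G = max(EF_A=8, EF_C=21, EF_D=23, EF_F=22) = 23; EF_G = 23+11 = 34
Expected project duration μ = 34 days. Critical path: B → D → G.

Variance along critical path = 1.000 + 2.778 + 1.778 = 5.556
σ = √5.556 = 2.357 days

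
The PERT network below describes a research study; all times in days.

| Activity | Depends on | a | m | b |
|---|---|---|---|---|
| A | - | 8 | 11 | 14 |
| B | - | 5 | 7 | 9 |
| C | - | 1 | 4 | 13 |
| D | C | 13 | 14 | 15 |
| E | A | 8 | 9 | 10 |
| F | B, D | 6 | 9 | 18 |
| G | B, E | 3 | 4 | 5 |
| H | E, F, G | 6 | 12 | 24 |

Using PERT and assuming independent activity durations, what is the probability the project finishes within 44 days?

0.686

te_A = (8 + 4·11 + 14)/6 = 66/6 = 11; σ²_A = ((14−8)/6)² = 1.000
te_B = (5 + 4·7 + 9)/6 = 42/6 = 7; σ²_B = ((9−5)/6)² = 0.444
te_C = (1 + 4·4 + 13)/6 = 30/6 = 5; σ²_C = ((13−1)/6)² = 4.000
te_D = (13 + 4·14 + 15)/6 = 84/6 = 14; σ²_D = ((15−13)/6)² = 0.111
te_E = (8 + 4·9 + 10)/6 = 54/6 = 9; σ²_E = ((10−8)/6)² = 0.111
te_F = (6 + 4·9 + 18)/6 = 60/6 = 10; σ²_F = ((18−6)/6)² = 4.000
te_G = (3 + 4·4 + 5)/6 = 24/6 = 4; σ²_G = ((5−3)/6)² = 0.111
te_H = (6 + 4·12 + 24)/6 = 78/6 = 13; σ²_H = ((24−6)/6)² = 9.000

Forward pass:
ES_A = 0; EF_A = 11
ES_B = 0; EF_B = 7
ES_C = 0; EF_C = 5
ES_D = 5; EF_D = 5+14 = 19
ES_E = 11; EF_E = 11+9 = 20
ES_F = max(EF_B=7, EF_D=19) = 19; EF_F = 19+10 = 29
ES_G = max(EF_B=7, EF_E=20) = 20; EF_G = 20+4 = 24
ES_H = max(EF_E=20, EF_F=29, EF_G=24) = 29; EF_H = 29+13 = 42
Expected project duration μ = 42 days. Critical path: C → D → F → H.

Variance along critical path = 4.000 + 0.111 + 4.000 + 9.000 = 17.111; σ = √17.111 = 4.137 days.
Z = (44 − 42) / 4.137 = 0.483
P(T ≤ 44) = Φ(0.483) ≈ 0.686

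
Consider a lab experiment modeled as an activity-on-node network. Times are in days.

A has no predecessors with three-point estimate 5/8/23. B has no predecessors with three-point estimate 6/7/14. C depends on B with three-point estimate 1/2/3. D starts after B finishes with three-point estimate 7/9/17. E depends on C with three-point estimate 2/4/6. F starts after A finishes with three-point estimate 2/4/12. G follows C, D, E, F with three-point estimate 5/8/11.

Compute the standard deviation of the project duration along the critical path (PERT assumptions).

2.36 days

te_A = (5 + 4·8 + 23)/6 = 60/6 = 10; σ²_A = ((23−5)/6)² = 9.000
te_B = (6 + 4·7 + 14)/6 = 48/6 = 8; σ²_B = ((14−6)/6)² = 1.778
te_C = (1 + 4·2 + 3)/6 = 12/6 = 2; σ²_C = ((3−1)/6)² = 0.111
te_D = (7 + 4·9 + 17)/6 = 60/6 = 10; σ²_D = ((17−7)/6)² = 2.778
te_E = (2 + 4·4 + 6)/6 = 24/6 = 4; σ²_E = ((6−2)/6)² = 0.444
te_F = (2 + 4·4 + 12)/6 = 30/6 = 5; σ²_F = ((12−2)/6)² = 2.778
te_G = (5 + 4·8 + 11)/6 = 48/6 = 8; σ²_G = ((11−5)/6)² = 1.000

Forward pass:
ES_A = 0; EF_A = 10
ES_B = 0; EF_B = 8
ES_C = 8; EF_C = 8+2 = 10
ES_D = 8; EF_D = 8+10 = 18
ES_E = 10; EF_E = 10+4 = 14
ES_F = 10; EF_F = 10+5 = 15
ES_G = max(EF_C=10, EF_D=18, EF_E=14, EF_F=15) = 18; EF_G = 18+8 = 26
Expected project duration μ = 26 days. Critical path: B → D → G.

Variance along critical path = 1.778 + 2.778 + 1.000 = 5.556
σ = √5.556 = 2.357 days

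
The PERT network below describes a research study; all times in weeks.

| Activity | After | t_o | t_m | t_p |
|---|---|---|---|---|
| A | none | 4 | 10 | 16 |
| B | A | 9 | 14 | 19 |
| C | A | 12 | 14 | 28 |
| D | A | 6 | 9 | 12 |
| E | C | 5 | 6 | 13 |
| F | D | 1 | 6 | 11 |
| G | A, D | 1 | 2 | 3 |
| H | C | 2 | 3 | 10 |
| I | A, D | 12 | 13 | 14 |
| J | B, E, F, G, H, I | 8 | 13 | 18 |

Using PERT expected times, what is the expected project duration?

te_A = (4 + 4·10 + 16)/6 = 60/6 = 10
te_B = (9 + 4·14 + 19)/6 = 84/6 = 14
te_C = (12 + 4·14 + 28)/6 = 96/6 = 16
te_D = (6 + 4·9 + 12)/6 = 54/6 = 9
te_E = (5 + 4·6 + 13)/6 = 42/6 = 7
te_F = (1 + 4·6 + 11)/6 = 36/6 = 6
te_G = (1 + 4·2 + 3)/6 = 12/6 = 2
te_H = (2 + 4·3 + 10)/6 = 24/6 = 4
te_I = (12 + 4·13 + 14)/6 = 78/6 = 13
te_J = (8 + 4·13 + 18)/6 = 78/6 = 13

Forward pass:
ES_A = 0; EF_A = 10
ES_B = 10; EF_B = 10+14 = 24
ES_C = 10; EF_C = 10+16 = 26
ES_D = 10; EF_D = 10+9 = 19
ES_E = 26; EF_E = 26+7 = 33
ES_F = 19; EF_F = 19+6 = 25
ES_G = max(EF_A=10, EF_D=19) = 19; EF_G = 19+2 = 21
ES_H = 26; EF_H = 26+4 = 30
ES_I = max(EF_A=10, EF_D=19) = 19; EF_I = 19+13 = 32
ES_J = max(EF_B=24, EF_E=33, EF_F=25, EF_G=21, EF_H=30, EF_I=32) = 33; EF_J = 33+13 = 46
Expected project duration μ = 46 weeks. Critical path: A → C → E → J.

46 weeks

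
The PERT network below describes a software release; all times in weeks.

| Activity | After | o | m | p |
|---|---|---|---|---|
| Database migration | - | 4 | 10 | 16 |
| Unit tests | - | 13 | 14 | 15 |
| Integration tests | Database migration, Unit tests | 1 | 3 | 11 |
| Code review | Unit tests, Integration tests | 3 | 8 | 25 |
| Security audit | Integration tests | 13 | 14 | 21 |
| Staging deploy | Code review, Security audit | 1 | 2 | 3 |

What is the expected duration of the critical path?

35 weeks

te_Database migration = (4 + 4·10 + 16)/6 = 60/6 = 10
te_Unit tests = (13 + 4·14 + 15)/6 = 84/6 = 14
te_Integration tests = (1 + 4·3 + 11)/6 = 24/6 = 4
te_Code review = (3 + 4·8 + 25)/6 = 60/6 = 10
te_Security audit = (13 + 4·14 + 21)/6 = 90/6 = 15
te_Staging deploy = (1 + 4·2 + 3)/6 = 12/6 = 2

Forward pass:
ES_Database migration = 0; EF_Database migration = 10
ES_Unit tests = 0; EF_Unit tests = 14
ES_Integration tests = max(EF_Database migration=10, EF_Unit tests=14) = 14; EF_Integration tests = 14+4 = 18
ES_Code review = max(EF_Unit tests=14, EF_Integration tests=18) = 18; EF_Code review = 18+10 = 28
ES_Security audit = 18; EF_Security audit = 18+15 = 33
ES_Staging deploy = max(EF_Code review=28, EF_Security audit=33) = 33; EF_Staging deploy = 33+2 = 35
Expected project duration μ = 35 weeks. Critical path: Unit tests → Integration tests → Security audit → Staging deploy.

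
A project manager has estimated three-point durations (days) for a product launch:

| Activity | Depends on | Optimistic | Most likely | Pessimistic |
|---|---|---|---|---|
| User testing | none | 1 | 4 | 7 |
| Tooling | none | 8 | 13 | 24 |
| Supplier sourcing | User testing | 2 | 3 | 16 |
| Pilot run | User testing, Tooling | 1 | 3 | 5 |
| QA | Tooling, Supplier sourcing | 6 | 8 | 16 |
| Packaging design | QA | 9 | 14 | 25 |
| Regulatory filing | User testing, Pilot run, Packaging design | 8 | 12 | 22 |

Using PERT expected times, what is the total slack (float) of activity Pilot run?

21 days

te_User testing = (1 + 4·4 + 7)/6 = 24/6 = 4
te_Tooling = (8 + 4·13 + 24)/6 = 84/6 = 14
te_Supplier sourcing = (2 + 4·3 + 16)/6 = 30/6 = 5
te_Pilot run = (1 + 4·3 + 5)/6 = 18/6 = 3
te_QA = (6 + 4·8 + 16)/6 = 54/6 = 9
te_Packaging design = (9 + 4·14 + 25)/6 = 90/6 = 15
te_Regulatory filing = (8 + 4·12 + 22)/6 = 78/6 = 13

Forward pass:
ES_User testing = 0; EF_User testing = 4
ES_Tooling = 0; EF_Tooling = 14
ES_Supplier sourcing = 4; EF_Supplier sourcing = 4+5 = 9
ES_Pilot run = max(EF_User testing=4, EF_Tooling=14) = 14; EF_Pilot run = 14+3 = 17
ES_QA = max(EF_Tooling=14, EF_Supplier sourcing=9) = 14; EF_QA = 14+9 = 23
ES_Packaging design = 23; EF_Packaging design = 23+15 = 38
ES_Regulatory filing = max(EF_User testing=4, EF_Pilot run=17, EF_Packaging design=38) = 38; EF_Regulatory filing = 38+13 = 51
Expected project duration μ = 51 days. Critical path: Tooling → QA → Packaging design → Regulatory filing.

Backward pass:
LF_Regulatory filing = 51; LS_Regulatory filing = 51−13 = 38
LF_Packaging design = LS_Regulatory filing = 38; LS_Packaging design = 38−15 = 23
LF_QA = LS_Packaging design = 23; LS_QA = 23−9 = 14
LF_Pilot run = LS_Regulatory filing = 38; LS_Pilot run = 38−3 = 35
LF_Supplier sourcing = LS_QA = 14; LS_Supplier sourcing = 14−5 = 9
LF_Tooling = min(LS_Pilot run=35, LS_QA=14) = 14; LS_Tooling = 14−14 = 0
LF_User testing = min(LS_Supplier sourcing=9, LS_Pilot run=35, LS_Regulatory filing=38) = 9; LS_User testing = 9−4 = 5
Slack_Pilot run = LS_Pilot run − ES_Pilot run = 35 − 14 = 21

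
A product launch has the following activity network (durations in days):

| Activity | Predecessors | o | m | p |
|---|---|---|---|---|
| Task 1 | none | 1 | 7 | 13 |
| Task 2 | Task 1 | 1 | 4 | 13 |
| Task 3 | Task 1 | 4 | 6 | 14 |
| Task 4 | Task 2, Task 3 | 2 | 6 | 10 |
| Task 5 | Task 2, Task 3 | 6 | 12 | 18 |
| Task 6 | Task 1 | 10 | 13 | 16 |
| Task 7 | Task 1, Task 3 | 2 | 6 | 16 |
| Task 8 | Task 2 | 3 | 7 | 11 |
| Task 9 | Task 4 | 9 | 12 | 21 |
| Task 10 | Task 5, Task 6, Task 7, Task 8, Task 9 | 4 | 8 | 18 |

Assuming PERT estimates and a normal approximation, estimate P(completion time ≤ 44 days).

0.681

te_Task 1 = (1 + 4·7 + 13)/6 = 42/6 = 7; σ²_Task 1 = ((13−1)/6)² = 4.000
te_Task 2 = (1 + 4·4 + 13)/6 = 30/6 = 5; σ²_Task 2 = ((13−1)/6)² = 4.000
te_Task 3 = (4 + 4·6 + 14)/6 = 42/6 = 7; σ²_Task 3 = ((14−4)/6)² = 2.778
te_Task 4 = (2 + 4·6 + 10)/6 = 36/6 = 6; σ²_Task 4 = ((10−2)/6)² = 1.778
te_Task 5 = (6 + 4·12 + 18)/6 = 72/6 = 12; σ²_Task 5 = ((18−6)/6)² = 4.000
te_Task 6 = (10 + 4·13 + 16)/6 = 78/6 = 13; σ²_Task 6 = ((16−10)/6)² = 1.000
te_Task 7 = (2 + 4·6 + 16)/6 = 42/6 = 7; σ²_Task 7 = ((16−2)/6)² = 5.444
te_Task 8 = (3 + 4·7 + 11)/6 = 42/6 = 7; σ²_Task 8 = ((11−3)/6)² = 1.778
te_Task 9 = (9 + 4·12 + 21)/6 = 78/6 = 13; σ²_Task 9 = ((21−9)/6)² = 4.000
te_Task 10 = (4 + 4·8 + 18)/6 = 54/6 = 9; σ²_Task 10 = ((18−4)/6)² = 5.444

Forward pass:
ES_Task 1 = 0; EF_Task 1 = 7
ES_Task 2 = 7; EF_Task 2 = 7+5 = 12
ES_Task 3 = 7; EF_Task 3 = 7+7 = 14
ES_Task 4 = max(EF_Task 2=12, EF_Task 3=14) = 14; EF_Task 4 = 14+6 = 20
ES_Task 5 = max(EF_Task 2=12, EF_Task 3=14) = 14; EF_Task 5 = 14+12 = 26
ES_Task 6 = 7; EF_Task 6 = 7+13 = 20
ES_Task 7 = max(EF_Task 1=7, EF_Task 3=14) = 14; EF_Task 7 = 14+7 = 21
ES_Task 8 = 12; EF_Task 8 = 12+7 = 19
ES_Task 9 = 20; EF_Task 9 = 20+13 = 33
ES_Task 10 = max(EF_Task 5=26, EF_Task 6=20, EF_Task 7=21, EF_Task 8=19, EF_Task 9=33) = 33; EF_Task 10 = 33+9 = 42
Expected project duration μ = 42 days. Critical path: Task 1 → Task 3 → Task 4 → Task 9 → Task 10.

Variance along critical path = 4.000 + 2.778 + 1.778 + 4.000 + 5.444 = 18.000; σ = √18.000 = 4.243 days.
Z = (44 − 42) / 4.243 = 0.471
P(T ≤ 44) = Φ(0.471) ≈ 0.681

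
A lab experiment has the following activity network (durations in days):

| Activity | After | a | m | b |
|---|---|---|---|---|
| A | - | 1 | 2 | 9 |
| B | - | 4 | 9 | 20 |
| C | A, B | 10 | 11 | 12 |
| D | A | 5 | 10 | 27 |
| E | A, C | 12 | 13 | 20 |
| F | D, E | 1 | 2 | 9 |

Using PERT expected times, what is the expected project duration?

38 days

te_A = (1 + 4·2 + 9)/6 = 18/6 = 3
te_B = (4 + 4·9 + 20)/6 = 60/6 = 10
te_C = (10 + 4·11 + 12)/6 = 66/6 = 11
te_D = (5 + 4·10 + 27)/6 = 72/6 = 12
te_E = (12 + 4·13 + 20)/6 = 84/6 = 14
te_F = (1 + 4·2 + 9)/6 = 18/6 = 3

Forward pass:
ES_A = 0; EF_A = 3
ES_B = 0; EF_B = 10
ES_C = max(EF_A=3, EF_B=10) = 10; EF_C = 10+11 = 21
ES_D = 3; EF_D = 3+12 = 15
ES_E = max(EF_A=3, EF_C=21) = 21; EF_E = 21+14 = 35
ES_F = max(EF_D=15, EF_E=35) = 35; EF_F = 35+3 = 38
Expected project duration μ = 38 days. Critical path: B → C → E → F.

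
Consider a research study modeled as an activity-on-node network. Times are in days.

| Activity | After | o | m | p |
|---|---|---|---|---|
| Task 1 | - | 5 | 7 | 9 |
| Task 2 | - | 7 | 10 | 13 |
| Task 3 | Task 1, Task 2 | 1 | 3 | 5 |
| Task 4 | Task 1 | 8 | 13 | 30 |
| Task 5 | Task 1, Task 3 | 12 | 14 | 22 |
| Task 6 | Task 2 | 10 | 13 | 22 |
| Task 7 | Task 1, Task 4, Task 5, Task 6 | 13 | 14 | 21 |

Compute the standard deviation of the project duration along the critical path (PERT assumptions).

2.45 days

te_Task 1 = (5 + 4·7 + 9)/6 = 42/6 = 7; σ²_Task 1 = ((9−5)/6)² = 0.444
te_Task 2 = (7 + 4·10 + 13)/6 = 60/6 = 10; σ²_Task 2 = ((13−7)/6)² = 1.000
te_Task 3 = (1 + 4·3 + 5)/6 = 18/6 = 3; σ²_Task 3 = ((5−1)/6)² = 0.444
te_Task 4 = (8 + 4·13 + 30)/6 = 90/6 = 15; σ²_Task 4 = ((30−8)/6)² = 13.444
te_Task 5 = (12 + 4·14 + 22)/6 = 90/6 = 15; σ²_Task 5 = ((22−12)/6)² = 2.778
te_Task 6 = (10 + 4·13 + 22)/6 = 84/6 = 14; σ²_Task 6 = ((22−10)/6)² = 4.000
te_Task 7 = (13 + 4·14 + 21)/6 = 90/6 = 15; σ²_Task 7 = ((21−13)/6)² = 1.778

Forward pass:
ES_Task 1 = 0; EF_Task 1 = 7
ES_Task 2 = 0; EF_Task 2 = 10
ES_Task 3 = max(EF_Task 1=7, EF_Task 2=10) = 10; EF_Task 3 = 10+3 = 13
ES_Task 4 = 7; EF_Task 4 = 7+15 = 22
ES_Task 5 = max(EF_Task 1=7, EF_Task 3=13) = 13; EF_Task 5 = 13+15 = 28
ES_Task 6 = 10; EF_Task 6 = 10+14 = 24
ES_Task 7 = max(EF_Task 1=7, EF_Task 4=22, EF_Task 5=28, EF_Task 6=24) = 28; EF_Task 7 = 28+15 = 43
Expected project duration μ = 43 days. Critical path: Task 2 → Task 3 → Task 5 → Task 7.

Variance along critical path = 1.000 + 0.444 + 2.778 + 1.778 = 6.000
σ = √6.000 = 2.449 days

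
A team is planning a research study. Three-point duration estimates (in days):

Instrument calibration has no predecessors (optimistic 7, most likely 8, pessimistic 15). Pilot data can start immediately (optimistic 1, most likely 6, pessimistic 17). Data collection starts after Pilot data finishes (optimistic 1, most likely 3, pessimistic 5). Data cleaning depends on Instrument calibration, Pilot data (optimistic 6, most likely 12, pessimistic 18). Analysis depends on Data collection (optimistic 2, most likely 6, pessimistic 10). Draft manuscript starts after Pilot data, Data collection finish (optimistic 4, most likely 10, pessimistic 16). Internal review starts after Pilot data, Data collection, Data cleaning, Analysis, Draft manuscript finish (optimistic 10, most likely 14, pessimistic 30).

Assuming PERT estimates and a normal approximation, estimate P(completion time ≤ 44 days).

te_Instrument calibration = (7 + 4·8 + 15)/6 = 54/6 = 9; σ²_Instrument calibration = ((15−7)/6)² = 1.778
te_Pilot data = (1 + 4·6 + 17)/6 = 42/6 = 7; σ²_Pilot data = ((17−1)/6)² = 7.111
te_Data collection = (1 + 4·3 + 5)/6 = 18/6 = 3; σ²_Data collection = ((5−1)/6)² = 0.444
te_Data cleaning = (6 + 4·12 + 18)/6 = 72/6 = 12; σ²_Data cleaning = ((18−6)/6)² = 4.000
te_Analysis = (2 + 4·6 + 10)/6 = 36/6 = 6; σ²_Analysis = ((10−2)/6)² = 1.778
te_Draft manuscript = (4 + 4·10 + 16)/6 = 60/6 = 10; σ²_Draft manuscript = ((16−4)/6)² = 4.000
te_Internal review = (10 + 4·14 + 30)/6 = 96/6 = 16; σ²_Internal review = ((30−10)/6)² = 11.111

Forward pass:
ES_Instrument calibration = 0; EF_Instrument calibration = 9
ES_Pilot data = 0; EF_Pilot data = 7
ES_Data collection = 7; EF_Data collection = 7+3 = 10
ES_Data cleaning = max(EF_Instrument calibration=9, EF_Pilot data=7) = 9; EF_Data cleaning = 9+12 = 21
ES_Analysis = 10; EF_Analysis = 10+6 = 16
ES_Draft manuscript = max(EF_Pilot data=7, EF_Data collection=10) = 10; EF_Draft manuscript = 10+10 = 20
ES_Internal review = max(EF_Pilot data=7, EF_Data collection=10, EF_Data cleaning=21, EF_Analysis=16, EF_Draft manuscript=20) = 21; EF_Internal review = 21+16 = 37
Expected project duration μ = 37 days. Critical path: Instrument calibration → Data cleaning → Internal review.

Variance along critical path = 1.778 + 4.000 + 11.111 = 16.889; σ = √16.889 = 4.110 days.
Z = (44 − 37) / 4.110 = 1.703
P(T ≤ 44) = Φ(1.703) ≈ 0.956

0.956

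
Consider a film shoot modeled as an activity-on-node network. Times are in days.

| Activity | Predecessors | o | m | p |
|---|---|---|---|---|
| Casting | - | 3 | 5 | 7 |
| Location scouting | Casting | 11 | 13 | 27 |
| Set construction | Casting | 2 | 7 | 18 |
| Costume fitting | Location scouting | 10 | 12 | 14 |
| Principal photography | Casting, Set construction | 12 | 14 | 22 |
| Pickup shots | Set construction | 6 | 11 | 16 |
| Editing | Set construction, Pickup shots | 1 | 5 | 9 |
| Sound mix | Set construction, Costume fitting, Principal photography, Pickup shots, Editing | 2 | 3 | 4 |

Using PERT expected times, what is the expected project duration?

35 days

te_Casting = (3 + 4·5 + 7)/6 = 30/6 = 5
te_Location scouting = (11 + 4·13 + 27)/6 = 90/6 = 15
te_Set construction = (2 + 4·7 + 18)/6 = 48/6 = 8
te_Costume fitting = (10 + 4·12 + 14)/6 = 72/6 = 12
te_Principal photography = (12 + 4·14 + 22)/6 = 90/6 = 15
te_Pickup shots = (6 + 4·11 + 16)/6 = 66/6 = 11
te_Editing = (1 + 4·5 + 9)/6 = 30/6 = 5
te_Sound mix = (2 + 4·3 + 4)/6 = 18/6 = 3

Forward pass:
ES_Casting = 0; EF_Casting = 5
ES_Location scouting = 5; EF_Location scouting = 5+15 = 20
ES_Set construction = 5; EF_Set construction = 5+8 = 13
ES_Costume fitting = 20; EF_Costume fitting = 20+12 = 32
ES_Principal photography = max(EF_Casting=5, EF_Set construction=13) = 13; EF_Principal photography = 13+15 = 28
ES_Pickup shots = 13; EF_Pickup shots = 13+11 = 24
ES_Editing = max(EF_Set construction=13, EF_Pickup shots=24) = 24; EF_Editing = 24+5 = 29
ES_Sound mix = max(EF_Set construction=13, EF_Costume fitting=32, EF_Principal photography=28, EF_Pickup shots=24, EF_Editing=29) = 32; EF_Sound mix = 32+3 = 35
Expected project duration μ = 35 days. Critical path: Casting → Location scouting → Costume fitting → Sound mix.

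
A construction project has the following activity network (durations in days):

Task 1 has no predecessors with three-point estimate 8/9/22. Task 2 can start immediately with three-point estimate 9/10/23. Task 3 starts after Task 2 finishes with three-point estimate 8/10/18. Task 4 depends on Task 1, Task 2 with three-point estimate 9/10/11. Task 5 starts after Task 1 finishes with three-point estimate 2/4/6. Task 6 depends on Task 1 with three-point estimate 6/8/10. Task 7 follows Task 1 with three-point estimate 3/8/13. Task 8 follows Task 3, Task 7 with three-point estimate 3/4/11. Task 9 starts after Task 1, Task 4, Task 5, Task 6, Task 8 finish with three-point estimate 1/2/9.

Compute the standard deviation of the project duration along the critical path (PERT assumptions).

te_Task 1 = (8 + 4·9 + 22)/6 = 66/6 = 11; σ²_Task 1 = ((22−8)/6)² = 5.444
te_Task 2 = (9 + 4·10 + 23)/6 = 72/6 = 12; σ²_Task 2 = ((23−9)/6)² = 5.444
te_Task 3 = (8 + 4·10 + 18)/6 = 66/6 = 11; σ²_Task 3 = ((18−8)/6)² = 2.778
te_Task 4 = (9 + 4·10 + 11)/6 = 60/6 = 10; σ²_Task 4 = ((11−9)/6)² = 0.111
te_Task 5 = (2 + 4·4 + 6)/6 = 24/6 = 4; σ²_Task 5 = ((6−2)/6)² = 0.444
te_Task 6 = (6 + 4·8 + 10)/6 = 48/6 = 8; σ²_Task 6 = ((10−6)/6)² = 0.444
te_Task 7 = (3 + 4·8 + 13)/6 = 48/6 = 8; σ²_Task 7 = ((13−3)/6)² = 2.778
te_Task 8 = (3 + 4·4 + 11)/6 = 30/6 = 5; σ²_Task 8 = ((11−3)/6)² = 1.778
te_Task 9 = (1 + 4·2 + 9)/6 = 18/6 = 3; σ²_Task 9 = ((9−1)/6)² = 1.778

Forward pass:
ES_Task 1 = 0; EF_Task 1 = 11
ES_Task 2 = 0; EF_Task 2 = 12
ES_Task 3 = 12; EF_Task 3 = 12+11 = 23
ES_Task 4 = max(EF_Task 1=11, EF_Task 2=12) = 12; EF_Task 4 = 12+10 = 22
ES_Task 5 = 11; EF_Task 5 = 11+4 = 15
ES_Task 6 = 11; EF_Task 6 = 11+8 = 19
ES_Task 7 = 11; EF_Task 7 = 11+8 = 19
ES_Task 8 = max(EF_Task 3=23, EF_Task 7=19) = 23; EF_Task 8 = 23+5 = 28
ES_Task 9 = max(EF_Task 1=11, EF_Task 4=22, EF_Task 5=15, EF_Task 6=19, EF_Task 8=28) = 28; EF_Task 9 = 28+3 = 31
Expected project duration μ = 31 days. Critical path: Task 2 → Task 3 → Task 8 → Task 9.

Variance along critical path = 5.444 + 2.778 + 1.778 + 1.778 = 11.778
σ = √11.778 = 3.432 days

3.43 days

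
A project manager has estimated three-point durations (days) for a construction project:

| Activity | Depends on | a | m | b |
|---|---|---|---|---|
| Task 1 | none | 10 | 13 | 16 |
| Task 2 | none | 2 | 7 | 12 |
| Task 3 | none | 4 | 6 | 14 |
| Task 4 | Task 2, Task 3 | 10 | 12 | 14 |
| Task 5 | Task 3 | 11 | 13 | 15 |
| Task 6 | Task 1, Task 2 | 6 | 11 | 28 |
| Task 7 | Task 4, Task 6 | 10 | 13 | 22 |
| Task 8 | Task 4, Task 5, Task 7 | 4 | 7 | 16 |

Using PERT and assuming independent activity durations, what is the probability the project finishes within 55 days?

0.930

te_Task 1 = (10 + 4·13 + 16)/6 = 78/6 = 13; σ²_Task 1 = ((16−10)/6)² = 1.000
te_Task 2 = (2 + 4·7 + 12)/6 = 42/6 = 7; σ²_Task 2 = ((12−2)/6)² = 2.778
te_Task 3 = (4 + 4·6 + 14)/6 = 42/6 = 7; σ²_Task 3 = ((14−4)/6)² = 2.778
te_Task 4 = (10 + 4·12 + 14)/6 = 72/6 = 12; σ²_Task 4 = ((14−10)/6)² = 0.444
te_Task 5 = (11 + 4·13 + 15)/6 = 78/6 = 13; σ²_Task 5 = ((15−11)/6)² = 0.444
te_Task 6 = (6 + 4·11 + 28)/6 = 78/6 = 13; σ²_Task 6 = ((28−6)/6)² = 13.444
te_Task 7 = (10 + 4·13 + 22)/6 = 84/6 = 14; σ²_Task 7 = ((22−10)/6)² = 4.000
te_Task 8 = (4 + 4·7 + 16)/6 = 48/6 = 8; σ²_Task 8 = ((16−4)/6)² = 4.000

Forward pass:
ES_Task 1 = 0; EF_Task 1 = 13
ES_Task 2 = 0; EF_Task 2 = 7
ES_Task 3 = 0; EF_Task 3 = 7
ES_Task 4 = max(EF_Task 2=7, EF_Task 3=7) = 7; EF_Task 4 = 7+12 = 19
ES_Task 5 = 7; EF_Task 5 = 7+13 = 20
ES_Task 6 = max(EF_Task 1=13, EF_Task 2=7) = 13; EF_Task 6 = 13+13 = 26
ES_Task 7 = max(EF_Task 4=19, EF_Task 6=26) = 26; EF_Task 7 = 26+14 = 40
ES_Task 8 = max(EF_Task 4=19, EF_Task 5=20, EF_Task 7=40) = 40; EF_Task 8 = 40+8 = 48
Expected project duration μ = 48 days. Critical path: Task 1 → Task 6 → Task 7 → Task 8.

Variance along critical path = 1.000 + 13.444 + 4.000 + 4.000 = 22.444; σ = √22.444 = 4.738 days.
Z = (55 − 48) / 4.738 = 1.478
P(T ≤ 55) = Φ(1.478) ≈ 0.930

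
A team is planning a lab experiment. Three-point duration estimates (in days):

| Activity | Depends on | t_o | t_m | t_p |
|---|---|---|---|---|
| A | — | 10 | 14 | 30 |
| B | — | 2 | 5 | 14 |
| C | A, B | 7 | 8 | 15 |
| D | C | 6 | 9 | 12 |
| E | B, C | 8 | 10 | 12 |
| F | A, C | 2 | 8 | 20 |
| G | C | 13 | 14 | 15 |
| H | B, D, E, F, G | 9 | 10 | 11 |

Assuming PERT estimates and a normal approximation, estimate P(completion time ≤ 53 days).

te_A = (10 + 4·14 + 30)/6 = 96/6 = 16; σ²_A = ((30−10)/6)² = 11.111
te_B = (2 + 4·5 + 14)/6 = 36/6 = 6; σ²_B = ((14−2)/6)² = 4.000
te_C = (7 + 4·8 + 15)/6 = 54/6 = 9; σ²_C = ((15−7)/6)² = 1.778
te_D = (6 + 4·9 + 12)/6 = 54/6 = 9; σ²_D = ((12−6)/6)² = 1.000
te_E = (8 + 4·10 + 12)/6 = 60/6 = 10; σ²_E = ((12−8)/6)² = 0.444
te_F = (2 + 4·8 + 20)/6 = 54/6 = 9; σ²_F = ((20−2)/6)² = 9.000
te_G = (13 + 4·14 + 15)/6 = 84/6 = 14; σ²_G = ((15−13)/6)² = 0.111
te_H = (9 + 4·10 + 11)/6 = 60/6 = 10; σ²_H = ((11−9)/6)² = 0.111

Forward pass:
ES_A = 0; EF_A = 16
ES_B = 0; EF_B = 6
ES_C = max(EF_A=16, EF_B=6) = 16; EF_C = 16+9 = 25
ES_D = 25; EF_D = 25+9 = 34
ES_E = max(EF_B=6, EF_C=25) = 25; EF_E = 25+10 = 35
ES_F = max(EF_A=16, EF_C=25) = 25; EF_F = 25+9 = 34
ES_G = 25; EF_G = 25+14 = 39
ES_H = max(EF_B=6, EF_D=34, EF_E=35, EF_F=34, EF_G=39) = 39; EF_H = 39+10 = 49
Expected project duration μ = 49 days. Critical path: A → C → G → H.

Variance along critical path = 11.111 + 1.778 + 0.111 + 0.111 = 13.111; σ = √13.111 = 3.621 days.
Z = (53 − 49) / 3.621 = 1.105
P(T ≤ 53) = Φ(1.105) ≈ 0.865

0.865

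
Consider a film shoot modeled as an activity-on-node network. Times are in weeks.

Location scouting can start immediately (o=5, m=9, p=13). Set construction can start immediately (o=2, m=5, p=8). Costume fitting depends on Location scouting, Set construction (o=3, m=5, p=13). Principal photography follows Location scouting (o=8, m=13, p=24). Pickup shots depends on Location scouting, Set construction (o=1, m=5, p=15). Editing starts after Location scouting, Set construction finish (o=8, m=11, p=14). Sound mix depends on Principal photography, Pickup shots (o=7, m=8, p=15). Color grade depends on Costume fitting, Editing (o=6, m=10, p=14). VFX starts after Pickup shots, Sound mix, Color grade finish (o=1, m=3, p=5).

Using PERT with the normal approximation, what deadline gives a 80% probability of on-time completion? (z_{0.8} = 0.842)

37.8 weeks

te_Location scouting = (5 + 4·9 + 13)/6 = 54/6 = 9; σ²_Location scouting = ((13−5)/6)² = 1.778
te_Set construction = (2 + 4·5 + 8)/6 = 30/6 = 5; σ²_Set construction = ((8−2)/6)² = 1.000
te_Costume fitting = (3 + 4·5 + 13)/6 = 36/6 = 6; σ²_Costume fitting = ((13−3)/6)² = 2.778
te_Principal photography = (8 + 4·13 + 24)/6 = 84/6 = 14; σ²_Principal photography = ((24−8)/6)² = 7.111
te_Pickup shots = (1 + 4·5 + 15)/6 = 36/6 = 6; σ²_Pickup shots = ((15−1)/6)² = 5.444
te_Editing = (8 + 4·11 + 14)/6 = 66/6 = 11; σ²_Editing = ((14−8)/6)² = 1.000
te_Sound mix = (7 + 4·8 + 15)/6 = 54/6 = 9; σ²_Sound mix = ((15−7)/6)² = 1.778
te_Color grade = (6 + 4·10 + 14)/6 = 60/6 = 10; σ²_Color grade = ((14−6)/6)² = 1.778
te_VFX = (1 + 4·3 + 5)/6 = 18/6 = 3; σ²_VFX = ((5−1)/6)² = 0.444

Forward pass:
ES_Location scouting = 0; EF_Location scouting = 9
ES_Set construction = 0; EF_Set construction = 5
ES_Costume fitting = max(EF_Location scouting=9, EF_Set construction=5) = 9; EF_Costume fitting = 9+6 = 15
ES_Principal photography = 9; EF_Principal photography = 9+14 = 23
ES_Pickup shots = max(EF_Location scouting=9, EF_Set construction=5) = 9; EF_Pickup shots = 9+6 = 15
ES_Editing = max(EF_Location scouting=9, EF_Set construction=5) = 9; EF_Editing = 9+11 = 20
ES_Sound mix = max(EF_Principal photography=23, EF_Pickup shots=15) = 23; EF_Sound mix = 23+9 = 32
ES_Color grade = max(EF_Costume fitting=15, EF_Editing=20) = 20; EF_Color grade = 20+10 = 30
ES_VFX = max(EF_Pickup shots=15, EF_Sound mix=32, EF_Color grade=30) = 32; EF_VFX = 32+3 = 35
Expected project duration μ = 35 weeks. Critical path: Location scouting → Principal photography → Sound mix → VFX.

Variance along critical path = 1.778 + 7.111 + 1.778 + 0.444 = 11.111; σ = 3.333 weeks.
D = μ + z·σ = 35 + 0.842·3.333 = 37.8 weeks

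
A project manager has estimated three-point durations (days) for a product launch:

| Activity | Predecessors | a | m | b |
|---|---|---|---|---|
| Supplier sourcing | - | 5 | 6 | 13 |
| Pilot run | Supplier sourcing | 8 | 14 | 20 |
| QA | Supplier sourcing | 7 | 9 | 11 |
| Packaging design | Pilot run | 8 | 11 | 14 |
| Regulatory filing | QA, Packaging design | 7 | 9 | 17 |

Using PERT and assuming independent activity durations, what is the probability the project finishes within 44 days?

0.741

te_Supplier sourcing = (5 + 4·6 + 13)/6 = 42/6 = 7; σ²_Supplier sourcing = ((13−5)/6)² = 1.778
te_Pilot run = (8 + 4·14 + 20)/6 = 84/6 = 14; σ²_Pilot run = ((20−8)/6)² = 4.000
te_QA = (7 + 4·9 + 11)/6 = 54/6 = 9; σ²_QA = ((11−7)/6)² = 0.444
te_Packaging design = (8 + 4·11 + 14)/6 = 66/6 = 11; σ²_Packaging design = ((14−8)/6)² = 1.000
te_Regulatory filing = (7 + 4·9 + 17)/6 = 60/6 = 10; σ²_Regulatory filing = ((17−7)/6)² = 2.778

Forward pass:
ES_Supplier sourcing = 0; EF_Supplier sourcing = 7
ES_Pilot run = 7; EF_Pilot run = 7+14 = 21
ES_QA = 7; EF_QA = 7+9 = 16
ES_Packaging design = 21; EF_Packaging design = 21+11 = 32
ES_Regulatory filing = max(EF_QA=16, EF_Packaging design=32) = 32; EF_Regulatory filing = 32+10 = 42
Expected project duration μ = 42 days. Critical path: Supplier sourcing → Pilot run → Packaging design → Regulatory filing.

Variance along critical path = 1.778 + 4.000 + 1.000 + 2.778 = 9.556; σ = √9.556 = 3.091 days.
Z = (44 − 42) / 3.091 = 0.647
P(T ≤ 44) = Φ(0.647) ≈ 0.741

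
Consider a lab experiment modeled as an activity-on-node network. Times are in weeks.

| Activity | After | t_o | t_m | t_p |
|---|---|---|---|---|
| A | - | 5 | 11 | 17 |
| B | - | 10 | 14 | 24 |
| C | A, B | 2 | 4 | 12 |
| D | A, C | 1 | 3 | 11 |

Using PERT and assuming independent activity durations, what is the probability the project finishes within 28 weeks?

0.886

te_A = (5 + 4·11 + 17)/6 = 66/6 = 11; σ²_A = ((17−5)/6)² = 4.000
te_B = (10 + 4·14 + 24)/6 = 90/6 = 15; σ²_B = ((24−10)/6)² = 5.444
te_C = (2 + 4·4 + 12)/6 = 30/6 = 5; σ²_C = ((12−2)/6)² = 2.778
te_D = (1 + 4·3 + 11)/6 = 24/6 = 4; σ²_D = ((11−1)/6)² = 2.778

Forward pass:
ES_A = 0; EF_A = 11
ES_B = 0; EF_B = 15
ES_C = max(EF_A=11, EF_B=15) = 15; EF_C = 15+5 = 20
ES_D = max(EF_A=11, EF_C=20) = 20; EF_D = 20+4 = 24
Expected project duration μ = 24 weeks. Critical path: B → C → D.

Variance along critical path = 5.444 + 2.778 + 2.778 = 11.000; σ = √11.000 = 3.317 weeks.
Z = (28 − 24) / 3.317 = 1.206
P(T ≤ 28) = Φ(1.206) ≈ 0.886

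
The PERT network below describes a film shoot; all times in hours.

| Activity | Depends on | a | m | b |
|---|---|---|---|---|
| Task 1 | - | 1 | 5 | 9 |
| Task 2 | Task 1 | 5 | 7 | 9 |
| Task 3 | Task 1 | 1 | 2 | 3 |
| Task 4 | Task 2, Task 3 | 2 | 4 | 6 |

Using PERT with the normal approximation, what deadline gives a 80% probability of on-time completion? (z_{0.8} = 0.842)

te_Task 1 = (1 + 4·5 + 9)/6 = 30/6 = 5; σ²_Task 1 = ((9−1)/6)² = 1.778
te_Task 2 = (5 + 4·7 + 9)/6 = 42/6 = 7; σ²_Task 2 = ((9−5)/6)² = 0.444
te_Task 3 = (1 + 4·2 + 3)/6 = 12/6 = 2; σ²_Task 3 = ((3−1)/6)² = 0.111
te_Task 4 = (2 + 4·4 + 6)/6 = 24/6 = 4; σ²_Task 4 = ((6−2)/6)² = 0.444

Forward pass:
ES_Task 1 = 0; EF_Task 1 = 5
ES_Task 2 = 5; EF_Task 2 = 5+7 = 12
ES_Task 3 = 5; EF_Task 3 = 5+2 = 7
ES_Task 4 = max(EF_Task 2=12, EF_Task 3=7) = 12; EF_Task 4 = 12+4 = 16
Expected project duration μ = 16 hours. Critical path: Task 1 → Task 2 → Task 4.

Variance along critical path = 1.778 + 0.444 + 0.444 = 2.667; σ = 1.633 hours.
D = μ + z·σ = 16 + 0.842·1.633 = 17.4 hours

17.4 hours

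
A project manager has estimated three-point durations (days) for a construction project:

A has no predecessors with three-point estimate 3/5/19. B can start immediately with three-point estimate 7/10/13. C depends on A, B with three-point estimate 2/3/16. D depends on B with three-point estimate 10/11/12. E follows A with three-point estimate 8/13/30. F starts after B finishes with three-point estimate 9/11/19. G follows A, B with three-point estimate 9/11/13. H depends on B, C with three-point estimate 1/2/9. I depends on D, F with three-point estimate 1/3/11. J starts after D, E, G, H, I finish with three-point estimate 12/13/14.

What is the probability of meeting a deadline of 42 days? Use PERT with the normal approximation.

te_A = (3 + 4·5 + 19)/6 = 42/6 = 7; σ²_A = ((19−3)/6)² = 7.111
te_B = (7 + 4·10 + 13)/6 = 60/6 = 10; σ²_B = ((13−7)/6)² = 1.000
te_C = (2 + 4·3 + 16)/6 = 30/6 = 5; σ²_C = ((16−2)/6)² = 5.444
te_D = (10 + 4·11 + 12)/6 = 66/6 = 11; σ²_D = ((12−10)/6)² = 0.111
te_E = (8 + 4·13 + 30)/6 = 90/6 = 15; σ²_E = ((30−8)/6)² = 13.444
te_F = (9 + 4·11 + 19)/6 = 72/6 = 12; σ²_F = ((19−9)/6)² = 2.778
te_G = (9 + 4·11 + 13)/6 = 66/6 = 11; σ²_G = ((13−9)/6)² = 0.444
te_H = (1 + 4·2 + 9)/6 = 18/6 = 3; σ²_H = ((9−1)/6)² = 1.778
te_I = (1 + 4·3 + 11)/6 = 24/6 = 4; σ²_I = ((11−1)/6)² = 2.778
te_J = (12 + 4·13 + 14)/6 = 78/6 = 13; σ²_J = ((14−12)/6)² = 0.111

Forward pass:
ES_A = 0; EF_A = 7
ES_B = 0; EF_B = 10
ES_C = max(EF_A=7, EF_B=10) = 10; EF_C = 10+5 = 15
ES_D = 10; EF_D = 10+11 = 21
ES_E = 7; EF_E = 7+15 = 22
ES_F = 10; EF_F = 10+12 = 22
ES_G = max(EF_A=7, EF_B=10) = 10; EF_G = 10+11 = 21
ES_H = max(EF_B=10, EF_C=15) = 15; EF_H = 15+3 = 18
ES_I = max(EF_D=21, EF_F=22) = 22; EF_I = 22+4 = 26
ES_J = max(EF_D=21, EF_E=22, EF_G=21, EF_H=18, EF_I=26) = 26; EF_J = 26+13 = 39
Expected project duration μ = 39 days. Critical path: B → F → I → J.

Variance along critical path = 1.000 + 2.778 + 2.778 + 0.111 = 6.667; σ = √6.667 = 2.582 days.
Z = (42 − 39) / 2.582 = 1.162
P(T ≤ 42) = Φ(1.162) ≈ 0.877

0.877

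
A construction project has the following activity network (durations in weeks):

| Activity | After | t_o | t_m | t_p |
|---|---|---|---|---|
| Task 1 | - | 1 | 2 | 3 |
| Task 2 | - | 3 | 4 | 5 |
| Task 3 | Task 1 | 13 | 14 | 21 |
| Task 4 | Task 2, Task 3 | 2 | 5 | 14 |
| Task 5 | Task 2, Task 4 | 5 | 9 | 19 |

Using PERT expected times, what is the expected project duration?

33 weeks

te_Task 1 = (1 + 4·2 + 3)/6 = 12/6 = 2
te_Task 2 = (3 + 4·4 + 5)/6 = 24/6 = 4
te_Task 3 = (13 + 4·14 + 21)/6 = 90/6 = 15
te_Task 4 = (2 + 4·5 + 14)/6 = 36/6 = 6
te_Task 5 = (5 + 4·9 + 19)/6 = 60/6 = 10

Forward pass:
ES_Task 1 = 0; EF_Task 1 = 2
ES_Task 2 = 0; EF_Task 2 = 4
ES_Task 3 = 2; EF_Task 3 = 2+15 = 17
ES_Task 4 = max(EF_Task 2=4, EF_Task 3=17) = 17; EF_Task 4 = 17+6 = 23
ES_Task 5 = max(EF_Task 2=4, EF_Task 4=23) = 23; EF_Task 5 = 23+10 = 33
Expected project duration μ = 33 weeks. Critical path: Task 1 → Task 3 → Task 4 → Task 5.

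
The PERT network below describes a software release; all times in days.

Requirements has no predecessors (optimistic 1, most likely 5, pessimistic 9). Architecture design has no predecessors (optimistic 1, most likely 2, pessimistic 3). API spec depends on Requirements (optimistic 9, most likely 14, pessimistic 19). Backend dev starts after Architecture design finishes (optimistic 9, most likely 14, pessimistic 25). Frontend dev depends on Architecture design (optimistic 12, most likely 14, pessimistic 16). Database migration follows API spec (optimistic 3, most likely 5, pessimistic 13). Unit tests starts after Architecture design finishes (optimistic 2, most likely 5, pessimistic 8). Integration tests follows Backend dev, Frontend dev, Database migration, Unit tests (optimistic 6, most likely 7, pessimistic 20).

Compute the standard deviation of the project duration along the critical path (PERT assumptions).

te_Requirements = (1 + 4·5 + 9)/6 = 30/6 = 5; σ²_Requirements = ((9−1)/6)² = 1.778
te_Architecture design = (1 + 4·2 + 3)/6 = 12/6 = 2; σ²_Architecture design = ((3−1)/6)² = 0.111
te_API spec = (9 + 4·14 + 19)/6 = 84/6 = 14; σ²_API spec = ((19−9)/6)² = 2.778
te_Backend dev = (9 + 4·14 + 25)/6 = 90/6 = 15; σ²_Backend dev = ((25−9)/6)² = 7.111
te_Frontend dev = (12 + 4·14 + 16)/6 = 84/6 = 14; σ²_Frontend dev = ((16−12)/6)² = 0.444
te_Database migration = (3 + 4·5 + 13)/6 = 36/6 = 6; σ²_Database migration = ((13−3)/6)² = 2.778
te_Unit tests = (2 + 4·5 + 8)/6 = 30/6 = 5; σ²_Unit tests = ((8−2)/6)² = 1.000
te_Integration tests = (6 + 4·7 + 20)/6 = 54/6 = 9; σ²_Integration tests = ((20−6)/6)² = 5.444

Forward pass:
ES_Requirements = 0; EF_Requirements = 5
ES_Architecture design = 0; EF_Architecture design = 2
ES_API spec = 5; EF_API spec = 5+14 = 19
ES_Backend dev = 2; EF_Backend dev = 2+15 = 17
ES_Frontend dev = 2; EF_Frontend dev = 2+14 = 16
ES_Database migration = 19; EF_Database migration = 19+6 = 25
ES_Unit tests = 2; EF_Unit tests = 2+5 = 7
ES_Integration tests = max(EF_Backend dev=17, EF_Frontend dev=16, EF_Database migration=25, EF_Unit tests=7) = 25; EF_Integration tests = 25+9 = 34
Expected project duration μ = 34 days. Critical path: Requirements → API spec → Database migration → Integration tests.

Variance along critical path = 1.778 + 2.778 + 2.778 + 5.444 = 12.778
σ = √12.778 = 3.575 days

3.57 days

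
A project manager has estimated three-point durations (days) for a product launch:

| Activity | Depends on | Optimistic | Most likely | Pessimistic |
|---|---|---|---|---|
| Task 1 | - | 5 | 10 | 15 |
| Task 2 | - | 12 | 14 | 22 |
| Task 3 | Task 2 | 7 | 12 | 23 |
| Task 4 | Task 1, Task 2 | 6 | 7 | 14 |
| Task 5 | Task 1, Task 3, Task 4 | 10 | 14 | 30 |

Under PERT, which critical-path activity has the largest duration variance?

te_Task 1 = (5 + 4·10 + 15)/6 = 60/6 = 10; σ²_Task 1 = ((15−5)/6)² = 2.778
te_Task 2 = (12 + 4·14 + 22)/6 = 90/6 = 15; σ²_Task 2 = ((22−12)/6)² = 2.778
te_Task 3 = (7 + 4·12 + 23)/6 = 78/6 = 13; σ²_Task 3 = ((23−7)/6)² = 7.111
te_Task 4 = (6 + 4·7 + 14)/6 = 48/6 = 8; σ²_Task 4 = ((14−6)/6)² = 1.778
te_Task 5 = (10 + 4·14 + 30)/6 = 96/6 = 16; σ²_Task 5 = ((30−10)/6)² = 11.111

Forward pass:
ES_Task 1 = 0; EF_Task 1 = 10
ES_Task 2 = 0; EF_Task 2 = 15
ES_Task 3 = 15; EF_Task 3 = 15+13 = 28
ES_Task 4 = max(EF_Task 1=10, EF_Task 2=15) = 15; EF_Task 4 = 15+8 = 23
ES_Task 5 = max(EF_Task 1=10, EF_Task 3=28, EF_Task 4=23) = 28; EF_Task 5 = 28+16 = 44
Expected project duration μ = 44 days. Critical path: Task 2 → Task 3 → Task 5.

Variances on critical path: σ²_Task 2=2.778, σ²_Task 3=7.111, σ²_Task 5=11.111.
Largest is σ²_Task 5 = 11.111.

Task 5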